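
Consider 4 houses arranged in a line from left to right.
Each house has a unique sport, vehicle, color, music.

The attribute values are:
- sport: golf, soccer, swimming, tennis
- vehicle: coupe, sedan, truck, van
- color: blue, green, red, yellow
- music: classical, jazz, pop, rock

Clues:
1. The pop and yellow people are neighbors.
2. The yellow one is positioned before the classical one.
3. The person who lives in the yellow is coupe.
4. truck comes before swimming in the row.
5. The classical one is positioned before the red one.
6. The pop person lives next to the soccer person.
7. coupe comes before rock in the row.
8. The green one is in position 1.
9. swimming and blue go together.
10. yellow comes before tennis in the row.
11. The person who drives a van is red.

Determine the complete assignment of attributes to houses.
Solution:

House | Sport | Vehicle | Color | Music
---------------------------------------
  1   | golf | truck | green | pop
  2   | soccer | coupe | yellow | jazz
  3   | swimming | sedan | blue | classical
  4   | tennis | van | red | rock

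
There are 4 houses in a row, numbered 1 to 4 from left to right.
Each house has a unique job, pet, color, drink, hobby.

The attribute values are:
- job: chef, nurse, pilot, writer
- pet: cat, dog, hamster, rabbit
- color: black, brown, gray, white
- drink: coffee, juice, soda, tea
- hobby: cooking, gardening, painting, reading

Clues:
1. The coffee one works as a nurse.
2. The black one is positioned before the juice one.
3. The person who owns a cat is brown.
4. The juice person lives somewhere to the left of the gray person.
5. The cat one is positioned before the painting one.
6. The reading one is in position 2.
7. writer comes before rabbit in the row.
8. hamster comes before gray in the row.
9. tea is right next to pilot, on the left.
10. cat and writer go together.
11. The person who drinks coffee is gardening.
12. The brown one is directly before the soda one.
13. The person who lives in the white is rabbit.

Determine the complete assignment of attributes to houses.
Solution:

House | Job | Pet | Color | Drink | Hobby
-----------------------------------------
  1   | writer | cat | brown | tea | cooking
  2   | pilot | hamster | black | soda | reading
  3   | chef | rabbit | white | juice | painting
  4   | nurse | dog | gray | coffee | gardening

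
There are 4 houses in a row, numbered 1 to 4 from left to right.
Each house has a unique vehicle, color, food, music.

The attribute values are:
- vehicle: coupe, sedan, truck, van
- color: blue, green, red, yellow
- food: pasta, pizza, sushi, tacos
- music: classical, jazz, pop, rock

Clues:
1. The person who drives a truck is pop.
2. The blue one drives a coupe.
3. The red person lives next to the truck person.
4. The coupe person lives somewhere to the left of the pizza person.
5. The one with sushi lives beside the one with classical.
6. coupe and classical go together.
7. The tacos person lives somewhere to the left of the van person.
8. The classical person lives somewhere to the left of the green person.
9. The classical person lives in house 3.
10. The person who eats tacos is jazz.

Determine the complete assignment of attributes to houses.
Solution:

House | Vehicle | Color | Food | Music
--------------------------------------
  1   | sedan | red | tacos | jazz
  2   | truck | yellow | sushi | pop
  3   | coupe | blue | pasta | classical
  4   | van | green | pizza | rock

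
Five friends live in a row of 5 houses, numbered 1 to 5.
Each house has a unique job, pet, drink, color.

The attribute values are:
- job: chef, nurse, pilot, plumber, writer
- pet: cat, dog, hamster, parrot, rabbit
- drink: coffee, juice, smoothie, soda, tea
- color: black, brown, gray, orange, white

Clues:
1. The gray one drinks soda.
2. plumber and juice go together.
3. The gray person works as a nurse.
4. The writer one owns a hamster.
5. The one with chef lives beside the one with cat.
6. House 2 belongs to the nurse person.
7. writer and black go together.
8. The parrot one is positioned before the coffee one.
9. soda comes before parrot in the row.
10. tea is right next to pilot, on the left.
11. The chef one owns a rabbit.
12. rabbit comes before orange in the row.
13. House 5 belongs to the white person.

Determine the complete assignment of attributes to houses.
Solution:

House | Job | Pet | Drink | Color
---------------------------------
  1   | chef | rabbit | smoothie | brown
  2   | nurse | cat | soda | gray
  3   | plumber | parrot | juice | orange
  4   | writer | hamster | tea | black
  5   | pilot | dog | coffee | white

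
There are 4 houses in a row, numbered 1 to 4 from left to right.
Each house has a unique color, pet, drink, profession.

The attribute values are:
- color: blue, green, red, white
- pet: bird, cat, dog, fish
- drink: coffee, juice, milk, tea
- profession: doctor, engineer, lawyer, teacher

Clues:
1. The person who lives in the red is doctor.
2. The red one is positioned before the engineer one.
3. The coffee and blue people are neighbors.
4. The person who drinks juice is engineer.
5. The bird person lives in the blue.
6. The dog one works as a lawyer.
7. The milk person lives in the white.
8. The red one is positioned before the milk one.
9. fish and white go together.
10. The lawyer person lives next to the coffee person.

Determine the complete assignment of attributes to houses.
Solution:

House | Color | Pet | Drink | Profession
----------------------------------------
  1   | green | dog | tea | lawyer
  2   | red | cat | coffee | doctor
  3   | blue | bird | juice | engineer
  4   | white | fish | milk | teacher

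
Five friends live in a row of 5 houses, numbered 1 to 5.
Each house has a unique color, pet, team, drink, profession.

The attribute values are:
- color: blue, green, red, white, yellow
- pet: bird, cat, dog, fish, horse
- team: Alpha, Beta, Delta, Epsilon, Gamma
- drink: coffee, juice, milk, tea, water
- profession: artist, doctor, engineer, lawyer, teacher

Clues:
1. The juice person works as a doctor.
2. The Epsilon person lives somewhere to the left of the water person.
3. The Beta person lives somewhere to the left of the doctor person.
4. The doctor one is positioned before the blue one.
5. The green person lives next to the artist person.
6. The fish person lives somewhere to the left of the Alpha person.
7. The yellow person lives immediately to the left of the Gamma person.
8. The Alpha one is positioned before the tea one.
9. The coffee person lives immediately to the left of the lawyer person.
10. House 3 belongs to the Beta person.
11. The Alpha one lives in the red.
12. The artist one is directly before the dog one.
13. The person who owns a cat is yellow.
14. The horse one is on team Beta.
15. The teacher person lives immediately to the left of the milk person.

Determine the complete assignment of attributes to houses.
Solution:

House | Color | Pet | Team | Drink | Profession
-----------------------------------------------
  1   | yellow | cat | Epsilon | coffee | teacher
  2   | green | fish | Gamma | milk | lawyer
  3   | white | horse | Beta | water | artist
  4   | red | dog | Alpha | juice | doctor
  5   | blue | bird | Delta | tea | engineer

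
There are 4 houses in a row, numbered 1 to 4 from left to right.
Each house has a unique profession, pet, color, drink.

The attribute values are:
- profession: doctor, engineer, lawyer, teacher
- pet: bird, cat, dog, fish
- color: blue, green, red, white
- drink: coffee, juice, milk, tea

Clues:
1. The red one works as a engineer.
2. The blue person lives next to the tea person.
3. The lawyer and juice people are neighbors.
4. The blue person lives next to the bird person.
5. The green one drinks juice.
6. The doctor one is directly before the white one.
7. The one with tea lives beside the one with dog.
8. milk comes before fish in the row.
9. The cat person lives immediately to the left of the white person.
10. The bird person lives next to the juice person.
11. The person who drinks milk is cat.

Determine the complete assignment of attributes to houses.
Solution:

House | Profession | Pet | Color | Drink
----------------------------------------
  1   | doctor | cat | blue | milk
  2   | lawyer | bird | white | tea
  3   | teacher | dog | green | juice
  4   | engineer | fish | red | coffee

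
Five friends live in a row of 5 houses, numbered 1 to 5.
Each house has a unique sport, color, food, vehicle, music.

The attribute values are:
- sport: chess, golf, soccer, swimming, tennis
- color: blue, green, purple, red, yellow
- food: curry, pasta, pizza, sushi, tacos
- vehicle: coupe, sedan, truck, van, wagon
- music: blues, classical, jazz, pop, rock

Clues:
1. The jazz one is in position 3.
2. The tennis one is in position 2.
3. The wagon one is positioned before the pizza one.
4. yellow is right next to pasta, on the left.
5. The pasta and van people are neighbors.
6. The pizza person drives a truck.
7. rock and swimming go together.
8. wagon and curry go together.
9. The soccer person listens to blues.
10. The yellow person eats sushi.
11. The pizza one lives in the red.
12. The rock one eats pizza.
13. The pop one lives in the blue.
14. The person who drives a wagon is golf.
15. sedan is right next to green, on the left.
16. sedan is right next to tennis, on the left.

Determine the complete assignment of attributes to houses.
Solution:

House | Sport | Color | Food | Vehicle | Music
----------------------------------------------
  1   | soccer | yellow | sushi | sedan | blues
  2   | tennis | green | pasta | coupe | classical
  3   | chess | purple | tacos | van | jazz
  4   | golf | blue | curry | wagon | pop
  5   | swimming | red | pizza | truck | rock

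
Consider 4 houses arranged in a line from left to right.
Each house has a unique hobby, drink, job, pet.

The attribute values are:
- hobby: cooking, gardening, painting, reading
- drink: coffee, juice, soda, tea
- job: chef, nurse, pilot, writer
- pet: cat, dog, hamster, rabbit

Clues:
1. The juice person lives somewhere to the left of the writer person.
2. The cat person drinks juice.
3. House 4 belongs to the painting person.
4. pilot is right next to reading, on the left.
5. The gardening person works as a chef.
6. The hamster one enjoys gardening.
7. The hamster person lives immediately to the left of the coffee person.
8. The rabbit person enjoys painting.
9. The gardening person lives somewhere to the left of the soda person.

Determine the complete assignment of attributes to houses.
Solution:

House | Hobby | Drink | Job | Pet
---------------------------------
  1   | gardening | tea | chef | hamster
  2   | cooking | coffee | pilot | dog
  3   | reading | juice | nurse | cat
  4   | painting | soda | writer | rabbit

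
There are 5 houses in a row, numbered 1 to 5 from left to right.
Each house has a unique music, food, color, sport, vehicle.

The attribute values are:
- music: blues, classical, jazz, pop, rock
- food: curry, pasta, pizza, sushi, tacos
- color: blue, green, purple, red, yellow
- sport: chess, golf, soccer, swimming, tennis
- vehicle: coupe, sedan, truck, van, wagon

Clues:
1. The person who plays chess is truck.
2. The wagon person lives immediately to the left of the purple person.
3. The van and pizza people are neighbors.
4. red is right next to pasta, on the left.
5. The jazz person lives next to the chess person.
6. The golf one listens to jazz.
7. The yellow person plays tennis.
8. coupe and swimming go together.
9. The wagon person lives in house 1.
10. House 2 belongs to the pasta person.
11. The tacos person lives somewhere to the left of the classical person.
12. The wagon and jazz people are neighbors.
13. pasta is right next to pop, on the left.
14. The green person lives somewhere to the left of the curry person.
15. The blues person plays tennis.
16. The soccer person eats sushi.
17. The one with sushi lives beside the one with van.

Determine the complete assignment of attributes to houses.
Solution:

House | Music | Food | Color | Sport | Vehicle
----------------------------------------------
  1   | rock | sushi | red | soccer | wagon
  2   | jazz | pasta | purple | golf | van
  3   | pop | pizza | green | chess | truck
  4   | blues | tacos | yellow | tennis | sedan
  5   | classical | curry | blue | swimming | coupe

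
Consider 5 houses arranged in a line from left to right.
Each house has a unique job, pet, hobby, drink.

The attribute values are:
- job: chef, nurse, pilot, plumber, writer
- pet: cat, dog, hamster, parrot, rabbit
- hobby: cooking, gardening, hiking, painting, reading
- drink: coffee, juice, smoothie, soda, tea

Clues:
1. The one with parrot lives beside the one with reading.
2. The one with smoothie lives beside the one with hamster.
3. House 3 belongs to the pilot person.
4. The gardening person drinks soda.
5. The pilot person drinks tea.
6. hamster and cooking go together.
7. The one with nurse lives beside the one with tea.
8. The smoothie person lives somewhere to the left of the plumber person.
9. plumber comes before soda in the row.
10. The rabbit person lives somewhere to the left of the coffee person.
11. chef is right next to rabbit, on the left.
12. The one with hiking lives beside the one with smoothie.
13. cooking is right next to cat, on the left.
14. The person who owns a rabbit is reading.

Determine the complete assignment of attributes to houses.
Solution:

House | Job | Pet | Hobby | Drink
---------------------------------
  1   | chef | parrot | hiking | juice
  2   | nurse | rabbit | reading | smoothie
  3   | pilot | hamster | cooking | tea
  4   | plumber | cat | painting | coffee
  5   | writer | dog | gardening | soda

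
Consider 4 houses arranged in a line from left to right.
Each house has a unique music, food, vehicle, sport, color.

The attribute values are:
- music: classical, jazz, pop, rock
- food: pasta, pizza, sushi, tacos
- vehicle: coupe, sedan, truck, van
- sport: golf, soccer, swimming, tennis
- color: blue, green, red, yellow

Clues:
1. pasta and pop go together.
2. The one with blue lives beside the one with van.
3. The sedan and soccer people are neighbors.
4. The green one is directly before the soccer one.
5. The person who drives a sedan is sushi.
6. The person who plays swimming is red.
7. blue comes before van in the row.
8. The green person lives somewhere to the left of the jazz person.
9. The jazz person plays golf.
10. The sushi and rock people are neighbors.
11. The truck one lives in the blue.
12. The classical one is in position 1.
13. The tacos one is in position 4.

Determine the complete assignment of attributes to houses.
Solution:

House | Music | Food | Vehicle | Sport | Color
----------------------------------------------
  1   | classical | sushi | sedan | tennis | green
  2   | rock | pizza | truck | soccer | blue
  3   | pop | pasta | van | swimming | red
  4   | jazz | tacos | coupe | golf | yellow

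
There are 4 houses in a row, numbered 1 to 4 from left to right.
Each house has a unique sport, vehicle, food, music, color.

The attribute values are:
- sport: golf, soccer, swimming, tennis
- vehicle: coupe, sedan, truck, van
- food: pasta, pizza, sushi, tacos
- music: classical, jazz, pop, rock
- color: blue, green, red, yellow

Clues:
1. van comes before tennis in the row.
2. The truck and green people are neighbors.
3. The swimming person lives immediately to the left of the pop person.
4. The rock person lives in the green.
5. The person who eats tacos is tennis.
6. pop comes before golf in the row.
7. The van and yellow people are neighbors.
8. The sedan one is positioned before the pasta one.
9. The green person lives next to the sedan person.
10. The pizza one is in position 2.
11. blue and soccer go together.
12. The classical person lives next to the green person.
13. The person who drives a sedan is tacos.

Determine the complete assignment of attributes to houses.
Solution:

House | Sport | Vehicle | Food | Music | Color
----------------------------------------------
  1   | soccer | truck | sushi | classical | blue
  2   | swimming | van | pizza | rock | green
  3   | tennis | sedan | tacos | pop | yellow
  4   | golf | coupe | pasta | jazz | red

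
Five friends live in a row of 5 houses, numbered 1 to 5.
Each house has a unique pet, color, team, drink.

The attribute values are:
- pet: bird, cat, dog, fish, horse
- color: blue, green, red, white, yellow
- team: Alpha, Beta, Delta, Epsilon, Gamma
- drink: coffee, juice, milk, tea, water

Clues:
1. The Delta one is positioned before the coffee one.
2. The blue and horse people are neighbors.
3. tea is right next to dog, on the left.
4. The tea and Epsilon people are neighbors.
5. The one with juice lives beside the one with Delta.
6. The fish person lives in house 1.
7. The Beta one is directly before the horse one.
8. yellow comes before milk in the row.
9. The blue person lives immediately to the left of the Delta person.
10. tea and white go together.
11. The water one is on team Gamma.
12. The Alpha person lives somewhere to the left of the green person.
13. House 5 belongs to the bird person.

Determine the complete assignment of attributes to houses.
Solution:

House | Pet | Color | Team | Drink
----------------------------------
  1   | fish | blue | Beta | juice
  2   | horse | white | Delta | tea
  3   | dog | yellow | Epsilon | coffee
  4   | cat | red | Alpha | milk
  5   | bird | green | Gamma | water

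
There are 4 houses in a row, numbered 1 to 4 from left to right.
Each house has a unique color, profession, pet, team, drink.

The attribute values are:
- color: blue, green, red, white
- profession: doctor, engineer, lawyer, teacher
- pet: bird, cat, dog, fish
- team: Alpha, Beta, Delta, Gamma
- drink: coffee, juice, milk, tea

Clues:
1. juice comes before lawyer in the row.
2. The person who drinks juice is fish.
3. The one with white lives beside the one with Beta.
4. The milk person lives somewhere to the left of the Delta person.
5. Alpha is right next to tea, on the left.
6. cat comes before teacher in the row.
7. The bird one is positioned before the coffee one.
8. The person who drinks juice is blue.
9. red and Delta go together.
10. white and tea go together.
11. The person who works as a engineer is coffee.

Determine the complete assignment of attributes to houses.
Solution:

House | Color | Profession | Pet | Team | Drink
-----------------------------------------------
  1   | blue | doctor | fish | Alpha | juice
  2   | white | lawyer | cat | Gamma | tea
  3   | green | teacher | bird | Beta | milk
  4   | red | engineer | dog | Delta | coffee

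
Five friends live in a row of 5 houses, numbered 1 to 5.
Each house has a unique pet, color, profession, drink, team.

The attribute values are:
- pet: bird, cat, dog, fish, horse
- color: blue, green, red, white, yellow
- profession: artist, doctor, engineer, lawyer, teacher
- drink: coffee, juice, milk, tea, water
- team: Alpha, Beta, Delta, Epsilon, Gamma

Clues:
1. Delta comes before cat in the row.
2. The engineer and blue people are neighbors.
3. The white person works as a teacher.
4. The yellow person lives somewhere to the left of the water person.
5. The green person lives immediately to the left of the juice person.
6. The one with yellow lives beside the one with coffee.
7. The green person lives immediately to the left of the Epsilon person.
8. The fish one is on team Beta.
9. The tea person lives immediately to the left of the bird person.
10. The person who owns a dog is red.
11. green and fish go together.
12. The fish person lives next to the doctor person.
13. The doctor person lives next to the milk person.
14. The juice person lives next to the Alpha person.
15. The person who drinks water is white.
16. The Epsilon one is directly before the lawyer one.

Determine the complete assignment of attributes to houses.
Solution:

House | Pet | Color | Profession | Drink | Team
-----------------------------------------------
  1   | fish | green | engineer | tea | Beta
  2   | bird | blue | doctor | juice | Epsilon
  3   | horse | yellow | lawyer | milk | Alpha
  4   | dog | red | artist | coffee | Delta
  5   | cat | white | teacher | water | Gamma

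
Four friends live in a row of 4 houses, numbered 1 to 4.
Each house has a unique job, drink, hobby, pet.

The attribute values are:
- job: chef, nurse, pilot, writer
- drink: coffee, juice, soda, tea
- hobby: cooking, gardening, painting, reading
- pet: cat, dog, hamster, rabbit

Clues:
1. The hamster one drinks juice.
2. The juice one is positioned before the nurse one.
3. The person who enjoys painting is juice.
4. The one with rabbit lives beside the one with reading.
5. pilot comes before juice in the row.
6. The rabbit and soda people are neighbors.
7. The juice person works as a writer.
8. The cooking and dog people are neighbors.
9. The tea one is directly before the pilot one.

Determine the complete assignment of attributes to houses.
Solution:

House | Job | Drink | Hobby | Pet
---------------------------------
  1   | chef | tea | cooking | rabbit
  2   | pilot | soda | reading | dog
  3   | writer | juice | painting | hamster
  4   | nurse | coffee | gardening | cat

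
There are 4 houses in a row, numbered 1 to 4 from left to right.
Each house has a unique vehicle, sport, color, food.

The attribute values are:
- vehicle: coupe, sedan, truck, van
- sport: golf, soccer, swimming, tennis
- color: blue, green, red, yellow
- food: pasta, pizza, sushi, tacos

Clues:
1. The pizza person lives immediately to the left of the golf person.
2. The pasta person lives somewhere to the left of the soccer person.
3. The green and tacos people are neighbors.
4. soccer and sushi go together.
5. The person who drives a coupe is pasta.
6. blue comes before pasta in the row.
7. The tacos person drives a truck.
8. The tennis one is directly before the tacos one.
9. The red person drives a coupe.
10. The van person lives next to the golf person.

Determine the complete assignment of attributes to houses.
Solution:

House | Vehicle | Sport | Color | Food
--------------------------------------
  1   | van | tennis | green | pizza
  2   | truck | golf | blue | tacos
  3   | coupe | swimming | red | pasta
  4   | sedan | soccer | yellow | sushi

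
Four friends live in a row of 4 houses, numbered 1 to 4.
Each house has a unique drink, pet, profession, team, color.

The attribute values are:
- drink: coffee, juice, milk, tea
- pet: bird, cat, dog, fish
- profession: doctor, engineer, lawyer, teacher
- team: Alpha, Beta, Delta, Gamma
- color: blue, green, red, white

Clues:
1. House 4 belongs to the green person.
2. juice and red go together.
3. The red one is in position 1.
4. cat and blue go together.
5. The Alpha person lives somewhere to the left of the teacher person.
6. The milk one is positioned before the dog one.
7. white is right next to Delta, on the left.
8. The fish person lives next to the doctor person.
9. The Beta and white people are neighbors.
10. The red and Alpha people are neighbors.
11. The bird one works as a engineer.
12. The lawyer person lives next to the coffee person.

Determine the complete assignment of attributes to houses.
Solution:

House | Drink | Pet | Profession | Team | Color
-----------------------------------------------
  1   | juice | bird | engineer | Beta | red
  2   | milk | fish | lawyer | Alpha | white
  3   | coffee | cat | doctor | Delta | blue
  4   | tea | dog | teacher | Gamma | green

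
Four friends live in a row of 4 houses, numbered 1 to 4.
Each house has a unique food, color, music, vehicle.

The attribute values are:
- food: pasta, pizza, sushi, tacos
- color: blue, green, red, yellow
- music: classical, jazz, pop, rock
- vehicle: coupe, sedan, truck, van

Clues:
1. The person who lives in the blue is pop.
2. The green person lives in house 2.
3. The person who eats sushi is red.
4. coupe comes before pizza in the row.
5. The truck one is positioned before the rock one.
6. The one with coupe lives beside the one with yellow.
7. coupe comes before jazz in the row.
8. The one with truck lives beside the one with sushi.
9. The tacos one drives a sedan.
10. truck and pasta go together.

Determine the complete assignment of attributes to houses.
Solution:

House | Food | Color | Music | Vehicle
--------------------------------------
  1   | tacos | blue | pop | sedan
  2   | pasta | green | classical | truck
  3   | sushi | red | rock | coupe
  4   | pizza | yellow | jazz | van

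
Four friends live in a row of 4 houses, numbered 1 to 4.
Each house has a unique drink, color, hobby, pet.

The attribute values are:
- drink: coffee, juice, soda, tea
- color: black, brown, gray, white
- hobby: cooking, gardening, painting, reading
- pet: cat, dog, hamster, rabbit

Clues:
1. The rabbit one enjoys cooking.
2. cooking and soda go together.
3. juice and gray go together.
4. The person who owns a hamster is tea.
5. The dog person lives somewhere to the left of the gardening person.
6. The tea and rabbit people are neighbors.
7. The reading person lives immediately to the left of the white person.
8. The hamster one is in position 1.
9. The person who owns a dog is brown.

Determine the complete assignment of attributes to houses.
Solution:

House | Drink | Color | Hobby | Pet
-----------------------------------
  1   | tea | black | reading | hamster
  2   | soda | white | cooking | rabbit
  3   | coffee | brown | painting | dog
  4   | juice | gray | gardening | cat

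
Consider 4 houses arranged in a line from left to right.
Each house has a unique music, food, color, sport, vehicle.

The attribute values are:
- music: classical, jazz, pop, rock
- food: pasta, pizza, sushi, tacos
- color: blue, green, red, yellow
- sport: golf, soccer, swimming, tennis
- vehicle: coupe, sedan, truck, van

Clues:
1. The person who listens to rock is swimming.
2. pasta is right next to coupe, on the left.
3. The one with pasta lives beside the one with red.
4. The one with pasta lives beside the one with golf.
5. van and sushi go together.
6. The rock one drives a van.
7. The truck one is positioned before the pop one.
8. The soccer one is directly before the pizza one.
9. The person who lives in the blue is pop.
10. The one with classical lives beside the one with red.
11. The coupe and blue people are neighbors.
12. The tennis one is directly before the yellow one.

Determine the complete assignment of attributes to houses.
Solution:

House | Music | Food | Color | Sport | Vehicle
----------------------------------------------
  1   | classical | pasta | green | soccer | truck
  2   | jazz | pizza | red | golf | coupe
  3   | pop | tacos | blue | tennis | sedan
  4   | rock | sushi | yellow | swimming | van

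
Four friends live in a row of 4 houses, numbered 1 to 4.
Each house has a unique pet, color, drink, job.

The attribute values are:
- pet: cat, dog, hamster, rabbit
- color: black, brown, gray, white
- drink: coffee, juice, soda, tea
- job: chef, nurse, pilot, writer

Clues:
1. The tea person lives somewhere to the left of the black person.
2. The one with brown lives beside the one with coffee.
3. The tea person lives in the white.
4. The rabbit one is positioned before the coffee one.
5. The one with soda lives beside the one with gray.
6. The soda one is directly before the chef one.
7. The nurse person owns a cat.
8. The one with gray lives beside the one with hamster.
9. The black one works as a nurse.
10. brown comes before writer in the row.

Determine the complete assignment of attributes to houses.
Solution:

House | Pet | Color | Drink | Job
---------------------------------
  1   | rabbit | brown | soda | pilot
  2   | dog | gray | coffee | chef
  3   | hamster | white | tea | writer
  4   | cat | black | juice | nurse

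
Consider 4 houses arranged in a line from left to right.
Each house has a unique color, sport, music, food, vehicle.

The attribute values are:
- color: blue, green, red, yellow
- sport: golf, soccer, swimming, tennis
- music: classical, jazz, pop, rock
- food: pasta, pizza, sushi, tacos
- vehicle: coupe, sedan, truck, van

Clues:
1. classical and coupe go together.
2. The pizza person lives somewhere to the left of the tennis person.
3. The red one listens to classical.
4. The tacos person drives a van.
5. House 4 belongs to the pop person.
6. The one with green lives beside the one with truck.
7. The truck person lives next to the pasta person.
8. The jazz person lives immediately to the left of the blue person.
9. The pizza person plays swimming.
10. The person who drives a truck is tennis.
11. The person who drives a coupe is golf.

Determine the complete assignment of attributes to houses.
Solution:

House | Color | Sport | Music | Food | Vehicle
----------------------------------------------
  1   | green | swimming | jazz | pizza | sedan
  2   | blue | tennis | rock | sushi | truck
  3   | red | golf | classical | pasta | coupe
  4   | yellow | soccer | pop | tacos | van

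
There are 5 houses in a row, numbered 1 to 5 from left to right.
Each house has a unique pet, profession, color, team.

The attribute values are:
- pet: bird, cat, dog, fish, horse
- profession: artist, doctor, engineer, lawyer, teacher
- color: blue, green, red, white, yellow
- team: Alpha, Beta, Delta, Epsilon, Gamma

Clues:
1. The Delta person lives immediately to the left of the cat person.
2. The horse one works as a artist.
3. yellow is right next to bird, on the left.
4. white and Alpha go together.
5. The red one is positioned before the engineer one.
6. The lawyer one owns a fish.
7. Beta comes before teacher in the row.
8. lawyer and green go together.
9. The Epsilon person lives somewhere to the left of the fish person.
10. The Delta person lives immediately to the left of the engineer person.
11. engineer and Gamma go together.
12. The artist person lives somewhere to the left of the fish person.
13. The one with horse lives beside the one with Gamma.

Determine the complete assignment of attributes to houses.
Solution:

House | Pet | Profession | Color | Team
---------------------------------------
  1   | horse | artist | red | Delta
  2   | cat | engineer | yellow | Gamma
  3   | bird | doctor | blue | Epsilon
  4   | fish | lawyer | green | Beta
  5   | dog | teacher | white | Alpha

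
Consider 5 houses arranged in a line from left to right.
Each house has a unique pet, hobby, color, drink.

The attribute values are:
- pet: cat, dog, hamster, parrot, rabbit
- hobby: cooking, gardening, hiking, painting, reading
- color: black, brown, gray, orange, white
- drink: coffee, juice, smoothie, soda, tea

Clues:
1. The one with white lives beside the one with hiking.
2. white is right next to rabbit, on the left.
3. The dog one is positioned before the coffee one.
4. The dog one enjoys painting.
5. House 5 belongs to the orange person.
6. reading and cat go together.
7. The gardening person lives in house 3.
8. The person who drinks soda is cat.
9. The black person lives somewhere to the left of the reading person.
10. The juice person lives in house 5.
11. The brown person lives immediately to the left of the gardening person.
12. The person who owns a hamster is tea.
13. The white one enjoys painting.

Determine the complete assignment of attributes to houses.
Solution:

House | Pet | Hobby | Color | Drink
-----------------------------------
  1   | dog | painting | white | smoothie
  2   | rabbit | hiking | brown | coffee
  3   | hamster | gardening | black | tea
  4   | cat | reading | gray | soda
  5   | parrot | cooking | orange | juice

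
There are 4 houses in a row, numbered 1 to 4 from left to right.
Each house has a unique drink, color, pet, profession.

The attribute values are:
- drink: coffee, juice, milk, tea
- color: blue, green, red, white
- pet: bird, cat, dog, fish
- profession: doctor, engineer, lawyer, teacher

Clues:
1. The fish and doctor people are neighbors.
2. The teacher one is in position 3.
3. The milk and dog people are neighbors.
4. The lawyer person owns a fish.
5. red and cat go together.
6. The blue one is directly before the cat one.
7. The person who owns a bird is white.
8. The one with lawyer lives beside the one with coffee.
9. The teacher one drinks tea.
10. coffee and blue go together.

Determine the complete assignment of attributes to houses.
Solution:

House | Drink | Color | Pet | Profession
----------------------------------------
  1   | milk | green | fish | lawyer
  2   | coffee | blue | dog | doctor
  3   | tea | red | cat | teacher
  4   | juice | white | bird | engineer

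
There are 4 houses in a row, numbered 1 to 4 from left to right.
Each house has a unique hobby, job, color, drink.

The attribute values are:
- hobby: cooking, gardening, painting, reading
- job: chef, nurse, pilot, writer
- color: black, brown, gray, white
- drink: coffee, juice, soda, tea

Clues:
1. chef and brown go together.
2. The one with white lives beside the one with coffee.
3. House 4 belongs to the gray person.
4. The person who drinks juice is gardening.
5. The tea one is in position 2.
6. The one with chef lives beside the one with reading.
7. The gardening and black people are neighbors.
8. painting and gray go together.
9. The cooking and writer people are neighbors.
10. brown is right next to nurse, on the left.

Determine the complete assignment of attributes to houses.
Solution:

House | Hobby | Job | Color | Drink
-----------------------------------
  1   | gardening | chef | brown | juice
  2   | reading | nurse | black | tea
  3   | cooking | pilot | white | soda
  4   | painting | writer | gray | coffee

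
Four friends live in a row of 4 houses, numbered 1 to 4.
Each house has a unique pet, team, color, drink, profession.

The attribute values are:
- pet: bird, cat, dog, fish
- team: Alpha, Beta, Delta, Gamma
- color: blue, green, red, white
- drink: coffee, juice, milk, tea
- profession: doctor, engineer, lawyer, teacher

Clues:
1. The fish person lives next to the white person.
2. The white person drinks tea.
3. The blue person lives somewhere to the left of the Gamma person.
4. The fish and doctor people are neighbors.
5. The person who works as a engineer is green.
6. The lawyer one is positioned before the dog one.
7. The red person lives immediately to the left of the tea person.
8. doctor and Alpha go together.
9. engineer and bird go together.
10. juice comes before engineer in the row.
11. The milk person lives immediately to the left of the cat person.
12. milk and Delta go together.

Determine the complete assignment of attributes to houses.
Solution:

House | Pet | Team | Color | Drink | Profession
-----------------------------------------------
  1   | fish | Delta | red | milk | lawyer
  2   | cat | Alpha | white | tea | doctor
  3   | dog | Beta | blue | juice | teacher
  4   | bird | Gamma | green | coffee | engineer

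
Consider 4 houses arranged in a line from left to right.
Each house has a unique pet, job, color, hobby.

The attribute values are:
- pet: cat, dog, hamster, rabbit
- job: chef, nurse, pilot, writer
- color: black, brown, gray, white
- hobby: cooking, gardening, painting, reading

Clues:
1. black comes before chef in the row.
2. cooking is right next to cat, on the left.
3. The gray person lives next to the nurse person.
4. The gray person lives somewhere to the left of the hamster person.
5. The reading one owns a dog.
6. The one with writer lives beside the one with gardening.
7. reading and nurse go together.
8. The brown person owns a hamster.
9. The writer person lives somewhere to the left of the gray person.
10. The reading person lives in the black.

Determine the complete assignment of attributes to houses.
Solution:

House | Pet | Job | Color | Hobby
---------------------------------
  1   | rabbit | writer | white | cooking
  2   | cat | pilot | gray | gardening
  3   | dog | nurse | black | reading
  4   | hamster | chef | brown | painting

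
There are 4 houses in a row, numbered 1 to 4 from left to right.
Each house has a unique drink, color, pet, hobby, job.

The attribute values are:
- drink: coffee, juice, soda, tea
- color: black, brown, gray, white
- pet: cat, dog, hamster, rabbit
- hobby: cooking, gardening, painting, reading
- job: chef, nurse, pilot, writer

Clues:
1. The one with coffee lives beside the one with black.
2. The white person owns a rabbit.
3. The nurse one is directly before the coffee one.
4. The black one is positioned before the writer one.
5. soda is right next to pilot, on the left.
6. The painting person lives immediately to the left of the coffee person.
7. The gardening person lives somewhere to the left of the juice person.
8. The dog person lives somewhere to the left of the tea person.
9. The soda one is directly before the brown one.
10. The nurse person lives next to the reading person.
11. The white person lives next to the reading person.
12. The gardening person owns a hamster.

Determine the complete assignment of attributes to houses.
Solution:

House | Drink | Color | Pet | Hobby | Job
-----------------------------------------
  1   | soda | white | rabbit | painting | nurse
  2   | coffee | brown | dog | reading | pilot
  3   | tea | black | hamster | gardening | chef
  4   | juice | gray | cat | cooking | writer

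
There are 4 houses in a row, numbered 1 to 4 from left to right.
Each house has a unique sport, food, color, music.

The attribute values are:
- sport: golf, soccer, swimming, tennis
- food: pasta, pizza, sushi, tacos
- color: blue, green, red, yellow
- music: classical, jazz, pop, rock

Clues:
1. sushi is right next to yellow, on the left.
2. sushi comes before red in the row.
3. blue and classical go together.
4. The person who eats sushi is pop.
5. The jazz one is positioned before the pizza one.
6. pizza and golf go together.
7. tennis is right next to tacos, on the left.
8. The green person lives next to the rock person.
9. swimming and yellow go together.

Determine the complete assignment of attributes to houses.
Solution:

House | Sport | Food | Color | Music
------------------------------------
  1   | tennis | sushi | green | pop
  2   | swimming | tacos | yellow | rock
  3   | soccer | pasta | red | jazz
  4   | golf | pizza | blue | classical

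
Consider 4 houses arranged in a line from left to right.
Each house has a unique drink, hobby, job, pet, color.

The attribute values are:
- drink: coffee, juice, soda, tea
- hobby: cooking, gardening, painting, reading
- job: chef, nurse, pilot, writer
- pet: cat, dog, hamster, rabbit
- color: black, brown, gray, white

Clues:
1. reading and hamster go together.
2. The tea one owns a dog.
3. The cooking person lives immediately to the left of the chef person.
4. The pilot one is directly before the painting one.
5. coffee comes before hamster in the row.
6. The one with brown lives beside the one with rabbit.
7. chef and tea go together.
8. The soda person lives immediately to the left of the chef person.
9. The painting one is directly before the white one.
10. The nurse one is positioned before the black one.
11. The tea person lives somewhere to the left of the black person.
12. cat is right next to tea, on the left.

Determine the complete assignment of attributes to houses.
Solution:

House | Drink | Hobby | Job | Pet | Color
-----------------------------------------
  1   | soda | cooking | pilot | cat | gray
  2   | tea | painting | chef | dog | brown
  3   | coffee | gardening | nurse | rabbit | white
  4   | juice | reading | writer | hamster | black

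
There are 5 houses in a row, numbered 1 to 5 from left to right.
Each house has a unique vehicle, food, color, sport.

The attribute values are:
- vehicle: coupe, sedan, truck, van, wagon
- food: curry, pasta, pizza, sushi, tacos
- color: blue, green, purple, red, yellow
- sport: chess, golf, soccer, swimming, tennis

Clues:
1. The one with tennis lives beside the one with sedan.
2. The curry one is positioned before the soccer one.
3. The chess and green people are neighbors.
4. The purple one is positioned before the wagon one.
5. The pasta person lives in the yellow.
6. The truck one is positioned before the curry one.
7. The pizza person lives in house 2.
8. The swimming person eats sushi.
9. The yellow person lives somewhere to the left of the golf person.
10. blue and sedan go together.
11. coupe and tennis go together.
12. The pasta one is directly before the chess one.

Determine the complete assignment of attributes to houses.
Solution:

House | Vehicle | Food | Color | Sport
--------------------------------------
  1   | coupe | pasta | yellow | tennis
  2   | sedan | pizza | blue | chess
  3   | truck | sushi | green | swimming
  4   | van | curry | purple | golf
  5   | wagon | tacos | red | soccer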